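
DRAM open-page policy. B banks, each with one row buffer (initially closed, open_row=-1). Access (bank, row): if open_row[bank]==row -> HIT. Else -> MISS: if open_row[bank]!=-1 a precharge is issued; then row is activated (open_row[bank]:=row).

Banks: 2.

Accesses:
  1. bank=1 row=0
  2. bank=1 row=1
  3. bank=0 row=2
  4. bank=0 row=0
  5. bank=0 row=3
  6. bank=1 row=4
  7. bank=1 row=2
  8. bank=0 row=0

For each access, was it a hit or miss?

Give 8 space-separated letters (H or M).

Acc 1: bank1 row0 -> MISS (open row0); precharges=0
Acc 2: bank1 row1 -> MISS (open row1); precharges=1
Acc 3: bank0 row2 -> MISS (open row2); precharges=1
Acc 4: bank0 row0 -> MISS (open row0); precharges=2
Acc 5: bank0 row3 -> MISS (open row3); precharges=3
Acc 6: bank1 row4 -> MISS (open row4); precharges=4
Acc 7: bank1 row2 -> MISS (open row2); precharges=5
Acc 8: bank0 row0 -> MISS (open row0); precharges=6

Answer: M M M M M M M M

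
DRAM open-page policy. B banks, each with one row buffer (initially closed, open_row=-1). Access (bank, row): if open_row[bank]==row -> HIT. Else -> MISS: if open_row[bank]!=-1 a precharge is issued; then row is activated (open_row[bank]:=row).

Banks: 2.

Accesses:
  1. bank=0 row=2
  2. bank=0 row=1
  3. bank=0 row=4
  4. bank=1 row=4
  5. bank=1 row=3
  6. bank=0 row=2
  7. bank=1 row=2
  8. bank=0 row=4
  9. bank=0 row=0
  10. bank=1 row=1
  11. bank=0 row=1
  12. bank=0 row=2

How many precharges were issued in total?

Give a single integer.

Answer: 10

Derivation:
Acc 1: bank0 row2 -> MISS (open row2); precharges=0
Acc 2: bank0 row1 -> MISS (open row1); precharges=1
Acc 3: bank0 row4 -> MISS (open row4); precharges=2
Acc 4: bank1 row4 -> MISS (open row4); precharges=2
Acc 5: bank1 row3 -> MISS (open row3); precharges=3
Acc 6: bank0 row2 -> MISS (open row2); precharges=4
Acc 7: bank1 row2 -> MISS (open row2); precharges=5
Acc 8: bank0 row4 -> MISS (open row4); precharges=6
Acc 9: bank0 row0 -> MISS (open row0); precharges=7
Acc 10: bank1 row1 -> MISS (open row1); precharges=8
Acc 11: bank0 row1 -> MISS (open row1); precharges=9
Acc 12: bank0 row2 -> MISS (open row2); precharges=10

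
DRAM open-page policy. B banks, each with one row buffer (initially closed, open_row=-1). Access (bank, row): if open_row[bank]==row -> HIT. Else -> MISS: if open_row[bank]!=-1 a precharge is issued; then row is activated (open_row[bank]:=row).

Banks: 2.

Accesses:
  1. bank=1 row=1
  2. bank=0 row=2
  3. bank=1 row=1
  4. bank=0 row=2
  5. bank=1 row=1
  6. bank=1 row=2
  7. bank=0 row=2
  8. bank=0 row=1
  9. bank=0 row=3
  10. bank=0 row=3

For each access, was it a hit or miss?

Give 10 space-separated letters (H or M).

Acc 1: bank1 row1 -> MISS (open row1); precharges=0
Acc 2: bank0 row2 -> MISS (open row2); precharges=0
Acc 3: bank1 row1 -> HIT
Acc 4: bank0 row2 -> HIT
Acc 5: bank1 row1 -> HIT
Acc 6: bank1 row2 -> MISS (open row2); precharges=1
Acc 7: bank0 row2 -> HIT
Acc 8: bank0 row1 -> MISS (open row1); precharges=2
Acc 9: bank0 row3 -> MISS (open row3); precharges=3
Acc 10: bank0 row3 -> HIT

Answer: M M H H H M H M M H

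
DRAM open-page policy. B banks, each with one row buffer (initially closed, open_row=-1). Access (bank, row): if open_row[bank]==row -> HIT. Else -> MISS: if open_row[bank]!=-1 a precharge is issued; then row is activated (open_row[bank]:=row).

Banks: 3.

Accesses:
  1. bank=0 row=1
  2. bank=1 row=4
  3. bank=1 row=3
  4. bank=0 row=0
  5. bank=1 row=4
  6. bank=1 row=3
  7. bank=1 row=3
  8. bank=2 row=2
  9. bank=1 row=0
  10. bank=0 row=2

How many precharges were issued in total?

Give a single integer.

Acc 1: bank0 row1 -> MISS (open row1); precharges=0
Acc 2: bank1 row4 -> MISS (open row4); precharges=0
Acc 3: bank1 row3 -> MISS (open row3); precharges=1
Acc 4: bank0 row0 -> MISS (open row0); precharges=2
Acc 5: bank1 row4 -> MISS (open row4); precharges=3
Acc 6: bank1 row3 -> MISS (open row3); precharges=4
Acc 7: bank1 row3 -> HIT
Acc 8: bank2 row2 -> MISS (open row2); precharges=4
Acc 9: bank1 row0 -> MISS (open row0); precharges=5
Acc 10: bank0 row2 -> MISS (open row2); precharges=6

Answer: 6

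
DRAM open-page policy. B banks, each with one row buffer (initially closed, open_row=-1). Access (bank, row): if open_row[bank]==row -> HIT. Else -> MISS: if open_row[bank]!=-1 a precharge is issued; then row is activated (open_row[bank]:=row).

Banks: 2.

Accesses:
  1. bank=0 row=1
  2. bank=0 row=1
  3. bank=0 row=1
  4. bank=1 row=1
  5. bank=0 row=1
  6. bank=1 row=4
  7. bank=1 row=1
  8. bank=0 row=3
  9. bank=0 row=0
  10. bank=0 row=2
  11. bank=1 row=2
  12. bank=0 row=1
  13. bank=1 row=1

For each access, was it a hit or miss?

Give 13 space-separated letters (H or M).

Answer: M H H M H M M M M M M M M

Derivation:
Acc 1: bank0 row1 -> MISS (open row1); precharges=0
Acc 2: bank0 row1 -> HIT
Acc 3: bank0 row1 -> HIT
Acc 4: bank1 row1 -> MISS (open row1); precharges=0
Acc 5: bank0 row1 -> HIT
Acc 6: bank1 row4 -> MISS (open row4); precharges=1
Acc 7: bank1 row1 -> MISS (open row1); precharges=2
Acc 8: bank0 row3 -> MISS (open row3); precharges=3
Acc 9: bank0 row0 -> MISS (open row0); precharges=4
Acc 10: bank0 row2 -> MISS (open row2); precharges=5
Acc 11: bank1 row2 -> MISS (open row2); precharges=6
Acc 12: bank0 row1 -> MISS (open row1); precharges=7
Acc 13: bank1 row1 -> MISS (open row1); precharges=8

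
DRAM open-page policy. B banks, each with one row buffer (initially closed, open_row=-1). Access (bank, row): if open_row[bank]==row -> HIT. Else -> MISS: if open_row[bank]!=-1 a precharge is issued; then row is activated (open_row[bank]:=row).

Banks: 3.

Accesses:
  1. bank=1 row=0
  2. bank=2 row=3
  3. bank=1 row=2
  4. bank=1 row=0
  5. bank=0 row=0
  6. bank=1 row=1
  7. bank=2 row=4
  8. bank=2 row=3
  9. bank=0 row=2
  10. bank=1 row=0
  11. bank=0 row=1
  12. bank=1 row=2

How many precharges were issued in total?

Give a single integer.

Answer: 9

Derivation:
Acc 1: bank1 row0 -> MISS (open row0); precharges=0
Acc 2: bank2 row3 -> MISS (open row3); precharges=0
Acc 3: bank1 row2 -> MISS (open row2); precharges=1
Acc 4: bank1 row0 -> MISS (open row0); precharges=2
Acc 5: bank0 row0 -> MISS (open row0); precharges=2
Acc 6: bank1 row1 -> MISS (open row1); precharges=3
Acc 7: bank2 row4 -> MISS (open row4); precharges=4
Acc 8: bank2 row3 -> MISS (open row3); precharges=5
Acc 9: bank0 row2 -> MISS (open row2); precharges=6
Acc 10: bank1 row0 -> MISS (open row0); precharges=7
Acc 11: bank0 row1 -> MISS (open row1); precharges=8
Acc 12: bank1 row2 -> MISS (open row2); precharges=9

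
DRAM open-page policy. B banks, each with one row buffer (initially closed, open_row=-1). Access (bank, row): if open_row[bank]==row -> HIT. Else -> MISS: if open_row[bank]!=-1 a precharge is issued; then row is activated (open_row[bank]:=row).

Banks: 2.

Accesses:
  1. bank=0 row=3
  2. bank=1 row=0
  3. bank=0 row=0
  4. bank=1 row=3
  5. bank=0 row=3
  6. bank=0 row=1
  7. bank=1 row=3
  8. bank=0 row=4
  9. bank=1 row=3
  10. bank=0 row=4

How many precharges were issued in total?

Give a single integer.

Answer: 5

Derivation:
Acc 1: bank0 row3 -> MISS (open row3); precharges=0
Acc 2: bank1 row0 -> MISS (open row0); precharges=0
Acc 3: bank0 row0 -> MISS (open row0); precharges=1
Acc 4: bank1 row3 -> MISS (open row3); precharges=2
Acc 5: bank0 row3 -> MISS (open row3); precharges=3
Acc 6: bank0 row1 -> MISS (open row1); precharges=4
Acc 7: bank1 row3 -> HIT
Acc 8: bank0 row4 -> MISS (open row4); precharges=5
Acc 9: bank1 row3 -> HIT
Acc 10: bank0 row4 -> HIT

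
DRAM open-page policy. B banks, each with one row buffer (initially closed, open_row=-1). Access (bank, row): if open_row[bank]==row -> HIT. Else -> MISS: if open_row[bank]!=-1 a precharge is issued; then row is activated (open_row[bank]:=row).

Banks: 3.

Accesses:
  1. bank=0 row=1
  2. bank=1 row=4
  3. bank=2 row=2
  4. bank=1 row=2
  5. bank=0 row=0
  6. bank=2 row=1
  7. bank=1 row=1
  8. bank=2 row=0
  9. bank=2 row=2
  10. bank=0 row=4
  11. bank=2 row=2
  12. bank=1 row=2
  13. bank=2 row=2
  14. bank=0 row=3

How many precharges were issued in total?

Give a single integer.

Answer: 9

Derivation:
Acc 1: bank0 row1 -> MISS (open row1); precharges=0
Acc 2: bank1 row4 -> MISS (open row4); precharges=0
Acc 3: bank2 row2 -> MISS (open row2); precharges=0
Acc 4: bank1 row2 -> MISS (open row2); precharges=1
Acc 5: bank0 row0 -> MISS (open row0); precharges=2
Acc 6: bank2 row1 -> MISS (open row1); precharges=3
Acc 7: bank1 row1 -> MISS (open row1); precharges=4
Acc 8: bank2 row0 -> MISS (open row0); precharges=5
Acc 9: bank2 row2 -> MISS (open row2); precharges=6
Acc 10: bank0 row4 -> MISS (open row4); precharges=7
Acc 11: bank2 row2 -> HIT
Acc 12: bank1 row2 -> MISS (open row2); precharges=8
Acc 13: bank2 row2 -> HIT
Acc 14: bank0 row3 -> MISS (open row3); precharges=9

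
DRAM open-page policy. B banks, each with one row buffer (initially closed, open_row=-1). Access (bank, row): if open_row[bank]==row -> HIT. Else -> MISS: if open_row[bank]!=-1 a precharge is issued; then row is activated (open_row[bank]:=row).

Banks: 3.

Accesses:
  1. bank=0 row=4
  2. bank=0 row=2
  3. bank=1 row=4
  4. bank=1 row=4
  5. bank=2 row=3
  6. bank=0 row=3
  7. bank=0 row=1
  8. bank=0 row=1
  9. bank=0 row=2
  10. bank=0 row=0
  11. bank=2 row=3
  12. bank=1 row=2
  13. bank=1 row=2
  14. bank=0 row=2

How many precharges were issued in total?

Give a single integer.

Answer: 7

Derivation:
Acc 1: bank0 row4 -> MISS (open row4); precharges=0
Acc 2: bank0 row2 -> MISS (open row2); precharges=1
Acc 3: bank1 row4 -> MISS (open row4); precharges=1
Acc 4: bank1 row4 -> HIT
Acc 5: bank2 row3 -> MISS (open row3); precharges=1
Acc 6: bank0 row3 -> MISS (open row3); precharges=2
Acc 7: bank0 row1 -> MISS (open row1); precharges=3
Acc 8: bank0 row1 -> HIT
Acc 9: bank0 row2 -> MISS (open row2); precharges=4
Acc 10: bank0 row0 -> MISS (open row0); precharges=5
Acc 11: bank2 row3 -> HIT
Acc 12: bank1 row2 -> MISS (open row2); precharges=6
Acc 13: bank1 row2 -> HIT
Acc 14: bank0 row2 -> MISS (open row2); precharges=7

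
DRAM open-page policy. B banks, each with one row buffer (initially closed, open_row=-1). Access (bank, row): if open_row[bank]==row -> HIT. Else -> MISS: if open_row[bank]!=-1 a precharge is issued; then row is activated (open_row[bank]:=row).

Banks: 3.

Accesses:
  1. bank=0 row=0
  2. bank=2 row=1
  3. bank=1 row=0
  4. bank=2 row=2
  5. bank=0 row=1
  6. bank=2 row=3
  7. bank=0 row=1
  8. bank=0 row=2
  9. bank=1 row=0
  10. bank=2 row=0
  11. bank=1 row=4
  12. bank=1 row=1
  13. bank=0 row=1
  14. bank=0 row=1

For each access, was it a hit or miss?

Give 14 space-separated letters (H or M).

Answer: M M M M M M H M H M M M M H

Derivation:
Acc 1: bank0 row0 -> MISS (open row0); precharges=0
Acc 2: bank2 row1 -> MISS (open row1); precharges=0
Acc 3: bank1 row0 -> MISS (open row0); precharges=0
Acc 4: bank2 row2 -> MISS (open row2); precharges=1
Acc 5: bank0 row1 -> MISS (open row1); precharges=2
Acc 6: bank2 row3 -> MISS (open row3); precharges=3
Acc 7: bank0 row1 -> HIT
Acc 8: bank0 row2 -> MISS (open row2); precharges=4
Acc 9: bank1 row0 -> HIT
Acc 10: bank2 row0 -> MISS (open row0); precharges=5
Acc 11: bank1 row4 -> MISS (open row4); precharges=6
Acc 12: bank1 row1 -> MISS (open row1); precharges=7
Acc 13: bank0 row1 -> MISS (open row1); precharges=8
Acc 14: bank0 row1 -> HIT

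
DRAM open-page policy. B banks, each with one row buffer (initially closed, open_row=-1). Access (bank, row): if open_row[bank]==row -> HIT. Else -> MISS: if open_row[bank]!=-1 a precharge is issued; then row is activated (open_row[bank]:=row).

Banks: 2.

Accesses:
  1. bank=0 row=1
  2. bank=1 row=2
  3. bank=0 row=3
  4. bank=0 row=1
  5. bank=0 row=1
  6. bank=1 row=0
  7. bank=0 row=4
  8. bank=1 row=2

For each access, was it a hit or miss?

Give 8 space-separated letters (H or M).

Answer: M M M M H M M M

Derivation:
Acc 1: bank0 row1 -> MISS (open row1); precharges=0
Acc 2: bank1 row2 -> MISS (open row2); precharges=0
Acc 3: bank0 row3 -> MISS (open row3); precharges=1
Acc 4: bank0 row1 -> MISS (open row1); precharges=2
Acc 5: bank0 row1 -> HIT
Acc 6: bank1 row0 -> MISS (open row0); precharges=3
Acc 7: bank0 row4 -> MISS (open row4); precharges=4
Acc 8: bank1 row2 -> MISS (open row2); precharges=5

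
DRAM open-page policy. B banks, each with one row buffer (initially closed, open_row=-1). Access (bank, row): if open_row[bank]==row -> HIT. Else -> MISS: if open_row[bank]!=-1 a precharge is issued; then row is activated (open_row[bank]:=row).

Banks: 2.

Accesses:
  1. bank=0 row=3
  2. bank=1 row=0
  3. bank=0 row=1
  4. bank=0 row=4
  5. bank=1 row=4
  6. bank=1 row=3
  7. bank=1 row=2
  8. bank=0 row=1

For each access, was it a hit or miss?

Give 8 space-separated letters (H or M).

Answer: M M M M M M M M

Derivation:
Acc 1: bank0 row3 -> MISS (open row3); precharges=0
Acc 2: bank1 row0 -> MISS (open row0); precharges=0
Acc 3: bank0 row1 -> MISS (open row1); precharges=1
Acc 4: bank0 row4 -> MISS (open row4); precharges=2
Acc 5: bank1 row4 -> MISS (open row4); precharges=3
Acc 6: bank1 row3 -> MISS (open row3); precharges=4
Acc 7: bank1 row2 -> MISS (open row2); precharges=5
Acc 8: bank0 row1 -> MISS (open row1); precharges=6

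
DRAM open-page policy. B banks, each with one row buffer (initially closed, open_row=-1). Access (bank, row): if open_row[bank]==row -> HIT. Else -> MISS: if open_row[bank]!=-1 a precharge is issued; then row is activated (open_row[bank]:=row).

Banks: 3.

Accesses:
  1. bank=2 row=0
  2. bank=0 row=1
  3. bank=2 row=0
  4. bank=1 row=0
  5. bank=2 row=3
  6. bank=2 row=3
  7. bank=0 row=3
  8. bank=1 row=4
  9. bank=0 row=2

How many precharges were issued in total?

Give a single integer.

Answer: 4

Derivation:
Acc 1: bank2 row0 -> MISS (open row0); precharges=0
Acc 2: bank0 row1 -> MISS (open row1); precharges=0
Acc 3: bank2 row0 -> HIT
Acc 4: bank1 row0 -> MISS (open row0); precharges=0
Acc 5: bank2 row3 -> MISS (open row3); precharges=1
Acc 6: bank2 row3 -> HIT
Acc 7: bank0 row3 -> MISS (open row3); precharges=2
Acc 8: bank1 row4 -> MISS (open row4); precharges=3
Acc 9: bank0 row2 -> MISS (open row2); precharges=4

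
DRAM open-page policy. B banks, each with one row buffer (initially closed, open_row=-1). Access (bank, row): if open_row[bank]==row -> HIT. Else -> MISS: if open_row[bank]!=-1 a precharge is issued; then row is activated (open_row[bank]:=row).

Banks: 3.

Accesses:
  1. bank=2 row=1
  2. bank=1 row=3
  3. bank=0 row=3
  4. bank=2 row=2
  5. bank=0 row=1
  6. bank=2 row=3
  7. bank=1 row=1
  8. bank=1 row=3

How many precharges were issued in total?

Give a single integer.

Answer: 5

Derivation:
Acc 1: bank2 row1 -> MISS (open row1); precharges=0
Acc 2: bank1 row3 -> MISS (open row3); precharges=0
Acc 3: bank0 row3 -> MISS (open row3); precharges=0
Acc 4: bank2 row2 -> MISS (open row2); precharges=1
Acc 5: bank0 row1 -> MISS (open row1); precharges=2
Acc 6: bank2 row3 -> MISS (open row3); precharges=3
Acc 7: bank1 row1 -> MISS (open row1); precharges=4
Acc 8: bank1 row3 -> MISS (open row3); precharges=5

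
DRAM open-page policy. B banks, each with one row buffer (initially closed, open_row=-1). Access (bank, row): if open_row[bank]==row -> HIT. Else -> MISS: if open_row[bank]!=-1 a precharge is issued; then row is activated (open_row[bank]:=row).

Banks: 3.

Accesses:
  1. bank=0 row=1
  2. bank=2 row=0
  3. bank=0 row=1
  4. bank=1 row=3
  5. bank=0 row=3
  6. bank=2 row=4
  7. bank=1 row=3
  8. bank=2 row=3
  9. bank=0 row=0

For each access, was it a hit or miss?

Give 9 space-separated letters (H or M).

Answer: M M H M M M H M M

Derivation:
Acc 1: bank0 row1 -> MISS (open row1); precharges=0
Acc 2: bank2 row0 -> MISS (open row0); precharges=0
Acc 3: bank0 row1 -> HIT
Acc 4: bank1 row3 -> MISS (open row3); precharges=0
Acc 5: bank0 row3 -> MISS (open row3); precharges=1
Acc 6: bank2 row4 -> MISS (open row4); precharges=2
Acc 7: bank1 row3 -> HIT
Acc 8: bank2 row3 -> MISS (open row3); precharges=3
Acc 9: bank0 row0 -> MISS (open row0); precharges=4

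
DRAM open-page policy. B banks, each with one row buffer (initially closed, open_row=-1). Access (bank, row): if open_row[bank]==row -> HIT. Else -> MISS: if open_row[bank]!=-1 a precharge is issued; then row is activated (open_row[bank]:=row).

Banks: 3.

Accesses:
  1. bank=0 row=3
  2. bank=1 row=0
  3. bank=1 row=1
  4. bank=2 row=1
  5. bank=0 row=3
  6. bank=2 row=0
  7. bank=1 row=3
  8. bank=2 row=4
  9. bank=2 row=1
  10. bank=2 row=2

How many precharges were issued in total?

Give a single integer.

Acc 1: bank0 row3 -> MISS (open row3); precharges=0
Acc 2: bank1 row0 -> MISS (open row0); precharges=0
Acc 3: bank1 row1 -> MISS (open row1); precharges=1
Acc 4: bank2 row1 -> MISS (open row1); precharges=1
Acc 5: bank0 row3 -> HIT
Acc 6: bank2 row0 -> MISS (open row0); precharges=2
Acc 7: bank1 row3 -> MISS (open row3); precharges=3
Acc 8: bank2 row4 -> MISS (open row4); precharges=4
Acc 9: bank2 row1 -> MISS (open row1); precharges=5
Acc 10: bank2 row2 -> MISS (open row2); precharges=6

Answer: 6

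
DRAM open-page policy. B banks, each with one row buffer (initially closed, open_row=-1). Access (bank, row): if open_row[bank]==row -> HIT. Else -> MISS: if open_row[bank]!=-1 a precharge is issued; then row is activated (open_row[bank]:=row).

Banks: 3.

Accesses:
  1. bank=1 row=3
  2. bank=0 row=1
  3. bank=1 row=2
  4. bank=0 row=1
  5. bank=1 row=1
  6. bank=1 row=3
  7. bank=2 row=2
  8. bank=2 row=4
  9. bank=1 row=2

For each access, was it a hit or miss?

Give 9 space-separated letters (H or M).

Acc 1: bank1 row3 -> MISS (open row3); precharges=0
Acc 2: bank0 row1 -> MISS (open row1); precharges=0
Acc 3: bank1 row2 -> MISS (open row2); precharges=1
Acc 4: bank0 row1 -> HIT
Acc 5: bank1 row1 -> MISS (open row1); precharges=2
Acc 6: bank1 row3 -> MISS (open row3); precharges=3
Acc 7: bank2 row2 -> MISS (open row2); precharges=3
Acc 8: bank2 row4 -> MISS (open row4); precharges=4
Acc 9: bank1 row2 -> MISS (open row2); precharges=5

Answer: M M M H M M M M M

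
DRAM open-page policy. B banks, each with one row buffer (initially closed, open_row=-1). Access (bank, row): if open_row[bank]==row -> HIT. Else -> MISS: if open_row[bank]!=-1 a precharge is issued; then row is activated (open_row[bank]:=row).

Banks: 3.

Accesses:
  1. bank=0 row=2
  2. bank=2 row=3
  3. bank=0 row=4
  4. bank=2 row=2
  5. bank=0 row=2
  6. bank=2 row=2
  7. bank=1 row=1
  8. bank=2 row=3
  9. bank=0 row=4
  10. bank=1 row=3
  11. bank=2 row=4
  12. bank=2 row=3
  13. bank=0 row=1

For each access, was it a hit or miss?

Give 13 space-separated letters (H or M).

Acc 1: bank0 row2 -> MISS (open row2); precharges=0
Acc 2: bank2 row3 -> MISS (open row3); precharges=0
Acc 3: bank0 row4 -> MISS (open row4); precharges=1
Acc 4: bank2 row2 -> MISS (open row2); precharges=2
Acc 5: bank0 row2 -> MISS (open row2); precharges=3
Acc 6: bank2 row2 -> HIT
Acc 7: bank1 row1 -> MISS (open row1); precharges=3
Acc 8: bank2 row3 -> MISS (open row3); precharges=4
Acc 9: bank0 row4 -> MISS (open row4); precharges=5
Acc 10: bank1 row3 -> MISS (open row3); precharges=6
Acc 11: bank2 row4 -> MISS (open row4); precharges=7
Acc 12: bank2 row3 -> MISS (open row3); precharges=8
Acc 13: bank0 row1 -> MISS (open row1); precharges=9

Answer: M M M M M H M M M M M M M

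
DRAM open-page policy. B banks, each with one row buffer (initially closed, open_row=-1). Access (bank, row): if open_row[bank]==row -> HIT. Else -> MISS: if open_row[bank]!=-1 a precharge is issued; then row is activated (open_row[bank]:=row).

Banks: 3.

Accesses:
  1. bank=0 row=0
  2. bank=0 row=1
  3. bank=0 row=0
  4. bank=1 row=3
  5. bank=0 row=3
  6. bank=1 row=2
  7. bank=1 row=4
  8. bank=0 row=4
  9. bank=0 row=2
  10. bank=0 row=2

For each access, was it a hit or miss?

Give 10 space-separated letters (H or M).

Acc 1: bank0 row0 -> MISS (open row0); precharges=0
Acc 2: bank0 row1 -> MISS (open row1); precharges=1
Acc 3: bank0 row0 -> MISS (open row0); precharges=2
Acc 4: bank1 row3 -> MISS (open row3); precharges=2
Acc 5: bank0 row3 -> MISS (open row3); precharges=3
Acc 6: bank1 row2 -> MISS (open row2); precharges=4
Acc 7: bank1 row4 -> MISS (open row4); precharges=5
Acc 8: bank0 row4 -> MISS (open row4); precharges=6
Acc 9: bank0 row2 -> MISS (open row2); precharges=7
Acc 10: bank0 row2 -> HIT

Answer: M M M M M M M M M H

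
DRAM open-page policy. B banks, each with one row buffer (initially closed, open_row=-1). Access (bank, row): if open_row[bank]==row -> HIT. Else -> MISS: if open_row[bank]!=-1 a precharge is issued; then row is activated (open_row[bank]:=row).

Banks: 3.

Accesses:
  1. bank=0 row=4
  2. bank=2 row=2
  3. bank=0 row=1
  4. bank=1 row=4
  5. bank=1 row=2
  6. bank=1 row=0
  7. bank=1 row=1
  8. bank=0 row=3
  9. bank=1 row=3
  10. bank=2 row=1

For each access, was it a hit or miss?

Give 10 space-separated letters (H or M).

Answer: M M M M M M M M M M

Derivation:
Acc 1: bank0 row4 -> MISS (open row4); precharges=0
Acc 2: bank2 row2 -> MISS (open row2); precharges=0
Acc 3: bank0 row1 -> MISS (open row1); precharges=1
Acc 4: bank1 row4 -> MISS (open row4); precharges=1
Acc 5: bank1 row2 -> MISS (open row2); precharges=2
Acc 6: bank1 row0 -> MISS (open row0); precharges=3
Acc 7: bank1 row1 -> MISS (open row1); precharges=4
Acc 8: bank0 row3 -> MISS (open row3); precharges=5
Acc 9: bank1 row3 -> MISS (open row3); precharges=6
Acc 10: bank2 row1 -> MISS (open row1); precharges=7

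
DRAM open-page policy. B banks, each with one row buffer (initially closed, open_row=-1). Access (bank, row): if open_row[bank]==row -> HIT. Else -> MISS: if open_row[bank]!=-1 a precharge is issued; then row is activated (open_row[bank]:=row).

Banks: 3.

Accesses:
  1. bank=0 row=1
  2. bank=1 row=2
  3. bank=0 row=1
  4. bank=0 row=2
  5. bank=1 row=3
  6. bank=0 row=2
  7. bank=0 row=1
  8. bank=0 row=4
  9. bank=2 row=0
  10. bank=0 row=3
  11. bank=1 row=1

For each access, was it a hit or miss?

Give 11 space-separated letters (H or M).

Acc 1: bank0 row1 -> MISS (open row1); precharges=0
Acc 2: bank1 row2 -> MISS (open row2); precharges=0
Acc 3: bank0 row1 -> HIT
Acc 4: bank0 row2 -> MISS (open row2); precharges=1
Acc 5: bank1 row3 -> MISS (open row3); precharges=2
Acc 6: bank0 row2 -> HIT
Acc 7: bank0 row1 -> MISS (open row1); precharges=3
Acc 8: bank0 row4 -> MISS (open row4); precharges=4
Acc 9: bank2 row0 -> MISS (open row0); precharges=4
Acc 10: bank0 row3 -> MISS (open row3); precharges=5
Acc 11: bank1 row1 -> MISS (open row1); precharges=6

Answer: M M H M M H M M M M M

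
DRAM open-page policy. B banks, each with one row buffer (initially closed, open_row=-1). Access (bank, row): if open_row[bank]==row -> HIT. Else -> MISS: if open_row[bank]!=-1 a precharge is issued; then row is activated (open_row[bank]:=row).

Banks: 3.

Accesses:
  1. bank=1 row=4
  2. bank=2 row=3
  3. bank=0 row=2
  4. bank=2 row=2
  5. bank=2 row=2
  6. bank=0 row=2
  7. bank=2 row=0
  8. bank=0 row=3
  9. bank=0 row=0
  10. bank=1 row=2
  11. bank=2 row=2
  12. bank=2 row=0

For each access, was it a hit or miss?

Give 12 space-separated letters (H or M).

Acc 1: bank1 row4 -> MISS (open row4); precharges=0
Acc 2: bank2 row3 -> MISS (open row3); precharges=0
Acc 3: bank0 row2 -> MISS (open row2); precharges=0
Acc 4: bank2 row2 -> MISS (open row2); precharges=1
Acc 5: bank2 row2 -> HIT
Acc 6: bank0 row2 -> HIT
Acc 7: bank2 row0 -> MISS (open row0); precharges=2
Acc 8: bank0 row3 -> MISS (open row3); precharges=3
Acc 9: bank0 row0 -> MISS (open row0); precharges=4
Acc 10: bank1 row2 -> MISS (open row2); precharges=5
Acc 11: bank2 row2 -> MISS (open row2); precharges=6
Acc 12: bank2 row0 -> MISS (open row0); precharges=7

Answer: M M M M H H M M M M M M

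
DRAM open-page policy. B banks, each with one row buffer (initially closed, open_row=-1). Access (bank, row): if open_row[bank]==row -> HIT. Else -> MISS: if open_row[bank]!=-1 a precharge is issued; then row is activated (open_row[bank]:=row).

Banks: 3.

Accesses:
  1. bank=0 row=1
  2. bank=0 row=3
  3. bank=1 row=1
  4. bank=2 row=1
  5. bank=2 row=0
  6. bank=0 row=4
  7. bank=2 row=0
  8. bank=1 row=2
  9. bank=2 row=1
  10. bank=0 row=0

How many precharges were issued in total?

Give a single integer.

Answer: 6

Derivation:
Acc 1: bank0 row1 -> MISS (open row1); precharges=0
Acc 2: bank0 row3 -> MISS (open row3); precharges=1
Acc 3: bank1 row1 -> MISS (open row1); precharges=1
Acc 4: bank2 row1 -> MISS (open row1); precharges=1
Acc 5: bank2 row0 -> MISS (open row0); precharges=2
Acc 6: bank0 row4 -> MISS (open row4); precharges=3
Acc 7: bank2 row0 -> HIT
Acc 8: bank1 row2 -> MISS (open row2); precharges=4
Acc 9: bank2 row1 -> MISS (open row1); precharges=5
Acc 10: bank0 row0 -> MISS (open row0); precharges=6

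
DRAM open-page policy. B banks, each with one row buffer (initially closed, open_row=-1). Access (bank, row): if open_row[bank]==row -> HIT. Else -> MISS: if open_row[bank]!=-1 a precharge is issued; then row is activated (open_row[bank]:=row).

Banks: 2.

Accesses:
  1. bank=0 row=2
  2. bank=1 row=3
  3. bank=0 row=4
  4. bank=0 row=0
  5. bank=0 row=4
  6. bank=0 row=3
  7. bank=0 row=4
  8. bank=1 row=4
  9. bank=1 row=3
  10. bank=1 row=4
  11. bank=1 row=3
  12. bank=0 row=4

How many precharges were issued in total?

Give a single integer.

Answer: 9

Derivation:
Acc 1: bank0 row2 -> MISS (open row2); precharges=0
Acc 2: bank1 row3 -> MISS (open row3); precharges=0
Acc 3: bank0 row4 -> MISS (open row4); precharges=1
Acc 4: bank0 row0 -> MISS (open row0); precharges=2
Acc 5: bank0 row4 -> MISS (open row4); precharges=3
Acc 6: bank0 row3 -> MISS (open row3); precharges=4
Acc 7: bank0 row4 -> MISS (open row4); precharges=5
Acc 8: bank1 row4 -> MISS (open row4); precharges=6
Acc 9: bank1 row3 -> MISS (open row3); precharges=7
Acc 10: bank1 row4 -> MISS (open row4); precharges=8
Acc 11: bank1 row3 -> MISS (open row3); precharges=9
Acc 12: bank0 row4 -> HIT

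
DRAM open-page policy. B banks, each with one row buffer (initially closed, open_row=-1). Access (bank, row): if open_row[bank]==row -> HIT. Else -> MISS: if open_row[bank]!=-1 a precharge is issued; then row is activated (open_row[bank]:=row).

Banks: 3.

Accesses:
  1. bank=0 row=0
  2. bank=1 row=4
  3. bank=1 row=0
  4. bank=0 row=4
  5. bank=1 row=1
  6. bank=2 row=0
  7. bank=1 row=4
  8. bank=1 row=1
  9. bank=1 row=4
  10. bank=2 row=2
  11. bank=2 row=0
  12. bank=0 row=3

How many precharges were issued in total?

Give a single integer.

Acc 1: bank0 row0 -> MISS (open row0); precharges=0
Acc 2: bank1 row4 -> MISS (open row4); precharges=0
Acc 3: bank1 row0 -> MISS (open row0); precharges=1
Acc 4: bank0 row4 -> MISS (open row4); precharges=2
Acc 5: bank1 row1 -> MISS (open row1); precharges=3
Acc 6: bank2 row0 -> MISS (open row0); precharges=3
Acc 7: bank1 row4 -> MISS (open row4); precharges=4
Acc 8: bank1 row1 -> MISS (open row1); precharges=5
Acc 9: bank1 row4 -> MISS (open row4); precharges=6
Acc 10: bank2 row2 -> MISS (open row2); precharges=7
Acc 11: bank2 row0 -> MISS (open row0); precharges=8
Acc 12: bank0 row3 -> MISS (open row3); precharges=9

Answer: 9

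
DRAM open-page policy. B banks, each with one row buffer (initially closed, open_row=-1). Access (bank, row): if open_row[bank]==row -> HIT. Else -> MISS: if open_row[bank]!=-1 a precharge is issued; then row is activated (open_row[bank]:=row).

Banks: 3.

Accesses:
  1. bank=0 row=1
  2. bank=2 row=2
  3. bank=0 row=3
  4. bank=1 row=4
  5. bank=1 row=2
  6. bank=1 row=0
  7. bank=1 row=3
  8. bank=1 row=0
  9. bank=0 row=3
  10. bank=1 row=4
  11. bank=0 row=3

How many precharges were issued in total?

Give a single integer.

Acc 1: bank0 row1 -> MISS (open row1); precharges=0
Acc 2: bank2 row2 -> MISS (open row2); precharges=0
Acc 3: bank0 row3 -> MISS (open row3); precharges=1
Acc 4: bank1 row4 -> MISS (open row4); precharges=1
Acc 5: bank1 row2 -> MISS (open row2); precharges=2
Acc 6: bank1 row0 -> MISS (open row0); precharges=3
Acc 7: bank1 row3 -> MISS (open row3); precharges=4
Acc 8: bank1 row0 -> MISS (open row0); precharges=5
Acc 9: bank0 row3 -> HIT
Acc 10: bank1 row4 -> MISS (open row4); precharges=6
Acc 11: bank0 row3 -> HIT

Answer: 6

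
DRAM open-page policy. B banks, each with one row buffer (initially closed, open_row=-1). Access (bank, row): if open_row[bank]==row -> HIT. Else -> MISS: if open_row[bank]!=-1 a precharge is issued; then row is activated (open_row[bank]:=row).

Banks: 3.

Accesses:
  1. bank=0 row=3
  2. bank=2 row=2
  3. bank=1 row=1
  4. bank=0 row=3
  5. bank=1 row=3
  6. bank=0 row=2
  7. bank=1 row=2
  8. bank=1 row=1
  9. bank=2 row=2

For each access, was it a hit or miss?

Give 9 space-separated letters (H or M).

Acc 1: bank0 row3 -> MISS (open row3); precharges=0
Acc 2: bank2 row2 -> MISS (open row2); precharges=0
Acc 3: bank1 row1 -> MISS (open row1); precharges=0
Acc 4: bank0 row3 -> HIT
Acc 5: bank1 row3 -> MISS (open row3); precharges=1
Acc 6: bank0 row2 -> MISS (open row2); precharges=2
Acc 7: bank1 row2 -> MISS (open row2); precharges=3
Acc 8: bank1 row1 -> MISS (open row1); precharges=4
Acc 9: bank2 row2 -> HIT

Answer: M M M H M M M M H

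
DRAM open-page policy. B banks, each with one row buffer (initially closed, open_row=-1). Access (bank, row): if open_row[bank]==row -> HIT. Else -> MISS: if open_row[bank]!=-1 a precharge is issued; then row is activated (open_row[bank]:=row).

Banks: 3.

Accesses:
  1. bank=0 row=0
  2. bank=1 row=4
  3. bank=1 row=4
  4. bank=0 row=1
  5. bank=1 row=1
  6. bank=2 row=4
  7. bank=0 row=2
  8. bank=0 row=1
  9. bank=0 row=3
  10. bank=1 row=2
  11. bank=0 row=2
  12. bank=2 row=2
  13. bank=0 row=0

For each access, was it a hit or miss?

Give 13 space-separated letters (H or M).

Answer: M M H M M M M M M M M M M

Derivation:
Acc 1: bank0 row0 -> MISS (open row0); precharges=0
Acc 2: bank1 row4 -> MISS (open row4); precharges=0
Acc 3: bank1 row4 -> HIT
Acc 4: bank0 row1 -> MISS (open row1); precharges=1
Acc 5: bank1 row1 -> MISS (open row1); precharges=2
Acc 6: bank2 row4 -> MISS (open row4); precharges=2
Acc 7: bank0 row2 -> MISS (open row2); precharges=3
Acc 8: bank0 row1 -> MISS (open row1); precharges=4
Acc 9: bank0 row3 -> MISS (open row3); precharges=5
Acc 10: bank1 row2 -> MISS (open row2); precharges=6
Acc 11: bank0 row2 -> MISS (open row2); precharges=7
Acc 12: bank2 row2 -> MISS (open row2); precharges=8
Acc 13: bank0 row0 -> MISS (open row0); precharges=9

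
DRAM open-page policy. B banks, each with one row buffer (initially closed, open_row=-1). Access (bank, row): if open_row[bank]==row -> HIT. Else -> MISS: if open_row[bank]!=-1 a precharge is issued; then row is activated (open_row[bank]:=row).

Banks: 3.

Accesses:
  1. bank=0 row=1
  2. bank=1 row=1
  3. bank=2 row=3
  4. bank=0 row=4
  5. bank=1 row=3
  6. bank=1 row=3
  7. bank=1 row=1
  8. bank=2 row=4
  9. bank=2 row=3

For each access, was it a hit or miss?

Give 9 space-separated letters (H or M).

Answer: M M M M M H M M M

Derivation:
Acc 1: bank0 row1 -> MISS (open row1); precharges=0
Acc 2: bank1 row1 -> MISS (open row1); precharges=0
Acc 3: bank2 row3 -> MISS (open row3); precharges=0
Acc 4: bank0 row4 -> MISS (open row4); precharges=1
Acc 5: bank1 row3 -> MISS (open row3); precharges=2
Acc 6: bank1 row3 -> HIT
Acc 7: bank1 row1 -> MISS (open row1); precharges=3
Acc 8: bank2 row4 -> MISS (open row4); precharges=4
Acc 9: bank2 row3 -> MISS (open row3); precharges=5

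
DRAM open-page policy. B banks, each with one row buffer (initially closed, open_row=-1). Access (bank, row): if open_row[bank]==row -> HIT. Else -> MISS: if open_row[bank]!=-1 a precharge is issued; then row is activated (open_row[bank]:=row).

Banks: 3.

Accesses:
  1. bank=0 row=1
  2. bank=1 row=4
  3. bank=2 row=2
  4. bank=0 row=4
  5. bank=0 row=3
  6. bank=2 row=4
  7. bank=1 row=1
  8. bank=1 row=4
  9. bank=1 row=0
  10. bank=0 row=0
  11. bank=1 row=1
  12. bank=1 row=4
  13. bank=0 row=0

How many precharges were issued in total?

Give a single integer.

Acc 1: bank0 row1 -> MISS (open row1); precharges=0
Acc 2: bank1 row4 -> MISS (open row4); precharges=0
Acc 3: bank2 row2 -> MISS (open row2); precharges=0
Acc 4: bank0 row4 -> MISS (open row4); precharges=1
Acc 5: bank0 row3 -> MISS (open row3); precharges=2
Acc 6: bank2 row4 -> MISS (open row4); precharges=3
Acc 7: bank1 row1 -> MISS (open row1); precharges=4
Acc 8: bank1 row4 -> MISS (open row4); precharges=5
Acc 9: bank1 row0 -> MISS (open row0); precharges=6
Acc 10: bank0 row0 -> MISS (open row0); precharges=7
Acc 11: bank1 row1 -> MISS (open row1); precharges=8
Acc 12: bank1 row4 -> MISS (open row4); precharges=9
Acc 13: bank0 row0 -> HIT

Answer: 9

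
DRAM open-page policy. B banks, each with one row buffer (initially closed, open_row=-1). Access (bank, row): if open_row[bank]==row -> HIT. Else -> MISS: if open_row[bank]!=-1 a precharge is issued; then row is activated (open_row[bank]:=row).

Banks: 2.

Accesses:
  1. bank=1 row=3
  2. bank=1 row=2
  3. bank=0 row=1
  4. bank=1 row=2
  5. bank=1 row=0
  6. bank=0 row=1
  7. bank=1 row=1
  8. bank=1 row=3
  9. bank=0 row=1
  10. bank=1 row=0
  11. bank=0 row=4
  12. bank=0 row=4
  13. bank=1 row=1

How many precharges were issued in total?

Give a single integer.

Acc 1: bank1 row3 -> MISS (open row3); precharges=0
Acc 2: bank1 row2 -> MISS (open row2); precharges=1
Acc 3: bank0 row1 -> MISS (open row1); precharges=1
Acc 4: bank1 row2 -> HIT
Acc 5: bank1 row0 -> MISS (open row0); precharges=2
Acc 6: bank0 row1 -> HIT
Acc 7: bank1 row1 -> MISS (open row1); precharges=3
Acc 8: bank1 row3 -> MISS (open row3); precharges=4
Acc 9: bank0 row1 -> HIT
Acc 10: bank1 row0 -> MISS (open row0); precharges=5
Acc 11: bank0 row4 -> MISS (open row4); precharges=6
Acc 12: bank0 row4 -> HIT
Acc 13: bank1 row1 -> MISS (open row1); precharges=7

Answer: 7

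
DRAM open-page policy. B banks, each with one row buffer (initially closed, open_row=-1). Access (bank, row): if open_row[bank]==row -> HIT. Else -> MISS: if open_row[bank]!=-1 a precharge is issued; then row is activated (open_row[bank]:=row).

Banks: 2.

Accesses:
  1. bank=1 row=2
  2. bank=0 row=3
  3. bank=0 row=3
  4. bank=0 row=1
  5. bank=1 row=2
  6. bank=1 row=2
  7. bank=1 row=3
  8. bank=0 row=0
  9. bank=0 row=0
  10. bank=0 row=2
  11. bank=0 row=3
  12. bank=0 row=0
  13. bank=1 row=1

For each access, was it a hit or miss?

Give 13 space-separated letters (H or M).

Acc 1: bank1 row2 -> MISS (open row2); precharges=0
Acc 2: bank0 row3 -> MISS (open row3); precharges=0
Acc 3: bank0 row3 -> HIT
Acc 4: bank0 row1 -> MISS (open row1); precharges=1
Acc 5: bank1 row2 -> HIT
Acc 6: bank1 row2 -> HIT
Acc 7: bank1 row3 -> MISS (open row3); precharges=2
Acc 8: bank0 row0 -> MISS (open row0); precharges=3
Acc 9: bank0 row0 -> HIT
Acc 10: bank0 row2 -> MISS (open row2); precharges=4
Acc 11: bank0 row3 -> MISS (open row3); precharges=5
Acc 12: bank0 row0 -> MISS (open row0); precharges=6
Acc 13: bank1 row1 -> MISS (open row1); precharges=7

Answer: M M H M H H M M H M M M M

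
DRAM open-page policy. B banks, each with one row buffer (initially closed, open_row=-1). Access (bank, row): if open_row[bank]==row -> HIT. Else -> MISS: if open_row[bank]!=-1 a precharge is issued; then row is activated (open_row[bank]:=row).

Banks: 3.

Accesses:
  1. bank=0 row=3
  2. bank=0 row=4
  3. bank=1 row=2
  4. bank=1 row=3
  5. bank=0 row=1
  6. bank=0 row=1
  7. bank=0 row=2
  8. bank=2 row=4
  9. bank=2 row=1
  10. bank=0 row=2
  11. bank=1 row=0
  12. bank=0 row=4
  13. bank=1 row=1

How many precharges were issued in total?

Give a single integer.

Acc 1: bank0 row3 -> MISS (open row3); precharges=0
Acc 2: bank0 row4 -> MISS (open row4); precharges=1
Acc 3: bank1 row2 -> MISS (open row2); precharges=1
Acc 4: bank1 row3 -> MISS (open row3); precharges=2
Acc 5: bank0 row1 -> MISS (open row1); precharges=3
Acc 6: bank0 row1 -> HIT
Acc 7: bank0 row2 -> MISS (open row2); precharges=4
Acc 8: bank2 row4 -> MISS (open row4); precharges=4
Acc 9: bank2 row1 -> MISS (open row1); precharges=5
Acc 10: bank0 row2 -> HIT
Acc 11: bank1 row0 -> MISS (open row0); precharges=6
Acc 12: bank0 row4 -> MISS (open row4); precharges=7
Acc 13: bank1 row1 -> MISS (open row1); precharges=8

Answer: 8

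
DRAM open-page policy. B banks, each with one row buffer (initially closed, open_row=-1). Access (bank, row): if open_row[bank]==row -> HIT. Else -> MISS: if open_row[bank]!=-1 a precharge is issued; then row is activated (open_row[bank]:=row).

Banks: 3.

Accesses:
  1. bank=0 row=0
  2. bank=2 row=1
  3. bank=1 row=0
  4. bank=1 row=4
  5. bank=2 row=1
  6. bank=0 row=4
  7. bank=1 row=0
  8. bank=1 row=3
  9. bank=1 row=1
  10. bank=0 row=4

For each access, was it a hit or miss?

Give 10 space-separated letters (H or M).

Answer: M M M M H M M M M H

Derivation:
Acc 1: bank0 row0 -> MISS (open row0); precharges=0
Acc 2: bank2 row1 -> MISS (open row1); precharges=0
Acc 3: bank1 row0 -> MISS (open row0); precharges=0
Acc 4: bank1 row4 -> MISS (open row4); precharges=1
Acc 5: bank2 row1 -> HIT
Acc 6: bank0 row4 -> MISS (open row4); precharges=2
Acc 7: bank1 row0 -> MISS (open row0); precharges=3
Acc 8: bank1 row3 -> MISS (open row3); precharges=4
Acc 9: bank1 row1 -> MISS (open row1); precharges=5
Acc 10: bank0 row4 -> HIT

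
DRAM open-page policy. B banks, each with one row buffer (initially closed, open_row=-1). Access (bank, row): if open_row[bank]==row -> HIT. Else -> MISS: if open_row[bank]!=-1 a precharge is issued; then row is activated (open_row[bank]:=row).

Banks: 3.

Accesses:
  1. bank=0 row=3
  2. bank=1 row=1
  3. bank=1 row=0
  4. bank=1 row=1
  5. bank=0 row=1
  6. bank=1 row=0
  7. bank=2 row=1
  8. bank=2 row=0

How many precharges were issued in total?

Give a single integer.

Answer: 5

Derivation:
Acc 1: bank0 row3 -> MISS (open row3); precharges=0
Acc 2: bank1 row1 -> MISS (open row1); precharges=0
Acc 3: bank1 row0 -> MISS (open row0); precharges=1
Acc 4: bank1 row1 -> MISS (open row1); precharges=2
Acc 5: bank0 row1 -> MISS (open row1); precharges=3
Acc 6: bank1 row0 -> MISS (open row0); precharges=4
Acc 7: bank2 row1 -> MISS (open row1); precharges=4
Acc 8: bank2 row0 -> MISS (open row0); precharges=5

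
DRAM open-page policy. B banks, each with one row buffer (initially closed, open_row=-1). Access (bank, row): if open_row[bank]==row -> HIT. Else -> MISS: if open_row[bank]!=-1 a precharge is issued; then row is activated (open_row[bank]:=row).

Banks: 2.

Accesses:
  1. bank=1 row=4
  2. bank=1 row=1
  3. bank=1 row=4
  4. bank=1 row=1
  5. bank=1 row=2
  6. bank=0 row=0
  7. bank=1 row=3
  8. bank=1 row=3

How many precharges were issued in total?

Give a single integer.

Acc 1: bank1 row4 -> MISS (open row4); precharges=0
Acc 2: bank1 row1 -> MISS (open row1); precharges=1
Acc 3: bank1 row4 -> MISS (open row4); precharges=2
Acc 4: bank1 row1 -> MISS (open row1); precharges=3
Acc 5: bank1 row2 -> MISS (open row2); precharges=4
Acc 6: bank0 row0 -> MISS (open row0); precharges=4
Acc 7: bank1 row3 -> MISS (open row3); precharges=5
Acc 8: bank1 row3 -> HIT

Answer: 5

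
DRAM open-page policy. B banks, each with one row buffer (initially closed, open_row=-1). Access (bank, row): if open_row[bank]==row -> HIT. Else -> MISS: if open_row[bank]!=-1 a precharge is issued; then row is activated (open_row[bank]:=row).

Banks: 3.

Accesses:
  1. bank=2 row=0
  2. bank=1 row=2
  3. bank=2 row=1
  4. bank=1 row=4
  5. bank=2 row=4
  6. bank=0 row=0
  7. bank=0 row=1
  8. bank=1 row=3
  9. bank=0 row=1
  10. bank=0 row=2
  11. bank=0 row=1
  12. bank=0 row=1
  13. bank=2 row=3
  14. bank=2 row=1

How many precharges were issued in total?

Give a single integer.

Answer: 9

Derivation:
Acc 1: bank2 row0 -> MISS (open row0); precharges=0
Acc 2: bank1 row2 -> MISS (open row2); precharges=0
Acc 3: bank2 row1 -> MISS (open row1); precharges=1
Acc 4: bank1 row4 -> MISS (open row4); precharges=2
Acc 5: bank2 row4 -> MISS (open row4); precharges=3
Acc 6: bank0 row0 -> MISS (open row0); precharges=3
Acc 7: bank0 row1 -> MISS (open row1); precharges=4
Acc 8: bank1 row3 -> MISS (open row3); precharges=5
Acc 9: bank0 row1 -> HIT
Acc 10: bank0 row2 -> MISS (open row2); precharges=6
Acc 11: bank0 row1 -> MISS (open row1); precharges=7
Acc 12: bank0 row1 -> HIT
Acc 13: bank2 row3 -> MISS (open row3); precharges=8
Acc 14: bank2 row1 -> MISS (open row1); precharges=9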